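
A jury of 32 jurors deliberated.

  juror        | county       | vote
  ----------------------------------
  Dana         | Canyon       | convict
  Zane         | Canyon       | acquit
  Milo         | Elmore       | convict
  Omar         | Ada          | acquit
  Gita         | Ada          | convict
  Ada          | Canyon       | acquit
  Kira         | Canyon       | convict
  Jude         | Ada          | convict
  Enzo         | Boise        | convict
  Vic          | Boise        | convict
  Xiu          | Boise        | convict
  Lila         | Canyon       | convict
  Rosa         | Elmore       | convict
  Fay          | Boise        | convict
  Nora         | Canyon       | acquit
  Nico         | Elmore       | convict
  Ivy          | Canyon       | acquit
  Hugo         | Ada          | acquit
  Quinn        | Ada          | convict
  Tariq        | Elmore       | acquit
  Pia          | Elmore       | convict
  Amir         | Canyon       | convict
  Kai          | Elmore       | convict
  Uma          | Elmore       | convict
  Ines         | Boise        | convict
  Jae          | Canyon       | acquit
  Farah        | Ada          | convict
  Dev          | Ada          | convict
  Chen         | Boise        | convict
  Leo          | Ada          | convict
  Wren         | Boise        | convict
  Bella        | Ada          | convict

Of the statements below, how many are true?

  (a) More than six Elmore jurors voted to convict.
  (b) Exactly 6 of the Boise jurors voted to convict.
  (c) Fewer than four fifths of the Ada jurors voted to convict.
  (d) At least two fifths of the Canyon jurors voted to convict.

2

(a) Elmore: |A| = 7, |A ∩ B| = 6; needs |A ∩ B| > 6 — false.
(b) Boise: |A| = 7, |A ∩ B| = 7; needs |A ∩ B| = 6 — false.
(c) Ada: |A| = 9, |A ∩ B| = 7; needs |A ∩ B| / |A| < 4/5 — true.
(d) Canyon: |A| = 9, |A ∩ B| = 4; needs |A ∩ B| / |A| ≥ 2/5 — true.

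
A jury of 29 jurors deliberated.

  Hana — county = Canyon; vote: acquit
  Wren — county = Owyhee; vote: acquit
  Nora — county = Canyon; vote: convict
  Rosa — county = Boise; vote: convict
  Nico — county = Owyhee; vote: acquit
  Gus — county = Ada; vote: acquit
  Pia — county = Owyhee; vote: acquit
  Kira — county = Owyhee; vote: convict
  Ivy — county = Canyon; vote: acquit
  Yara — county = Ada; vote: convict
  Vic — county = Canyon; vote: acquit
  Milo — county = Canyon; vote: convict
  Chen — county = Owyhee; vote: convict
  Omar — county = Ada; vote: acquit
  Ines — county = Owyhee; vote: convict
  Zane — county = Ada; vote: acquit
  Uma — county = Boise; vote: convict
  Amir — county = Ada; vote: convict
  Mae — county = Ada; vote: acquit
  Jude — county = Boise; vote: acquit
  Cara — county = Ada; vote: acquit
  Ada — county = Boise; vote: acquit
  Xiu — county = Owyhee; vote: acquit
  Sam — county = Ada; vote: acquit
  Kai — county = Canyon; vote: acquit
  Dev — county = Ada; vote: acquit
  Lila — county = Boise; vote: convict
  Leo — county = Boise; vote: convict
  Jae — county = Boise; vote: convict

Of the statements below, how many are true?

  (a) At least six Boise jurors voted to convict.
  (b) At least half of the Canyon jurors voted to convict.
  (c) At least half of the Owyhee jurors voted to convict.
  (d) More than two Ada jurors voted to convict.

0

(a) Boise: |A| = 7, |A ∩ B| = 5; needs |A ∩ B| ≥ 6 — false.
(b) Canyon: |A| = 6, |A ∩ B| = 2; needs |A ∩ B| ≥ |A ∖ B| — false.
(c) Owyhee: |A| = 7, |A ∩ B| = 3; needs |A ∩ B| ≥ |A ∖ B| — false.
(d) Ada: |A| = 9, |A ∩ B| = 2; needs |A ∩ B| > 2 — false.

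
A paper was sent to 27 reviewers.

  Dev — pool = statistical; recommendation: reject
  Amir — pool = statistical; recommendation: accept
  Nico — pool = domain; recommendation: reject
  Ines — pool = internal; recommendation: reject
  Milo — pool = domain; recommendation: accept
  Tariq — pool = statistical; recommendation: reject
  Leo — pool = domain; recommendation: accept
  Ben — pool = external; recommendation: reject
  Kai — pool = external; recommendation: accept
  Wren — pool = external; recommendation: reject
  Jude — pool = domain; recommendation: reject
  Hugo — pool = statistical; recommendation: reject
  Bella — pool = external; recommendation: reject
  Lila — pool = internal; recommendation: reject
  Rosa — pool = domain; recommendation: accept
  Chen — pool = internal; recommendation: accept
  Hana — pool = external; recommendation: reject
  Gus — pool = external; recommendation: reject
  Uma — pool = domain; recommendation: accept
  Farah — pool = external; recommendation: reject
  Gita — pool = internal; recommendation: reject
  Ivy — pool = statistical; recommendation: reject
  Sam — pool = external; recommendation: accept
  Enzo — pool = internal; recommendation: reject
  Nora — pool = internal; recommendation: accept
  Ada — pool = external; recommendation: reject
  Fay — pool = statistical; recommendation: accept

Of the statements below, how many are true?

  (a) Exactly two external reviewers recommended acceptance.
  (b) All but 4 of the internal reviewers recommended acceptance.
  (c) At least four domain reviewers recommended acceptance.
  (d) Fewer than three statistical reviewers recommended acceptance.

4

(a) external: |A| = 9, |A ∩ B| = 2; needs |A ∩ B| = 2 — true.
(b) internal: |A| = 6, |A ∩ B| = 2; needs |A ∖ B| = 4 — true.
(c) domain: |A| = 6, |A ∩ B| = 4; needs |A ∩ B| ≥ 4 — true.
(d) statistical: |A| = 6, |A ∩ B| = 2; needs |A ∩ B| < 3 — true.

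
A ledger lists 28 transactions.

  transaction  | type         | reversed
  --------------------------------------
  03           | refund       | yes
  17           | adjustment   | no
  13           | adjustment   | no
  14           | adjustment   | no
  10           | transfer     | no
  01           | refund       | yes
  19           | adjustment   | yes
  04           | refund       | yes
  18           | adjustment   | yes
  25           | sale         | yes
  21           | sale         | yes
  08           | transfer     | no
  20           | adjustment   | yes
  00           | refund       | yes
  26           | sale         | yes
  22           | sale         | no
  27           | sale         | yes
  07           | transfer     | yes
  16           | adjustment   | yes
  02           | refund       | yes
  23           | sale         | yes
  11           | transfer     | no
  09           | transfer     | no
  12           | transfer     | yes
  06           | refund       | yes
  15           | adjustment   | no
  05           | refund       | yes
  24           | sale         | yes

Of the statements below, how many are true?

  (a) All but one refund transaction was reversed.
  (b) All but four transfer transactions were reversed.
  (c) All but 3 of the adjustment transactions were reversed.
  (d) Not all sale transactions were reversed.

(a) refund: |A| = 7, |A ∩ B| = 7; needs |A ∖ B| = 1 — false.
(b) transfer: |A| = 6, |A ∩ B| = 2; needs |A ∖ B| = 4 — true.
(c) adjustment: |A| = 8, |A ∩ B| = 4; needs |A ∖ B| = 3 — false.
(d) sale: |A| = 7, |A ∩ B| = 6; needs A ⊄ B (|A ∖ B| ≥ 1) — true.

2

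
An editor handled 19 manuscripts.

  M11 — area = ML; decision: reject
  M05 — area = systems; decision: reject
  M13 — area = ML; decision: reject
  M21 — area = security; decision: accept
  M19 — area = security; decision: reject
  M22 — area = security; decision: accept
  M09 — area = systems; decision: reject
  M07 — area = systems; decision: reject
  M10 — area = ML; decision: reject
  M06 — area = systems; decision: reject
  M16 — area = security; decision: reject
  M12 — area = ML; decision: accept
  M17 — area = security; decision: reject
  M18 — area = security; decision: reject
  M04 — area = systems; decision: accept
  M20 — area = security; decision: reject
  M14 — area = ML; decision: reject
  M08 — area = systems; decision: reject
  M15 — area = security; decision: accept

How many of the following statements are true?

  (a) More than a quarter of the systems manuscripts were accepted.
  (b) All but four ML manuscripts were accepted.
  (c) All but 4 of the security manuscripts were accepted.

(a) systems: |A| = 6, |A ∩ B| = 1; needs |A ∩ B| / |A| > 1/4 — false.
(b) ML: |A| = 5, |A ∩ B| = 1; needs |A ∖ B| = 4 — true.
(c) security: |A| = 8, |A ∩ B| = 3; needs |A ∖ B| = 4 — false.

1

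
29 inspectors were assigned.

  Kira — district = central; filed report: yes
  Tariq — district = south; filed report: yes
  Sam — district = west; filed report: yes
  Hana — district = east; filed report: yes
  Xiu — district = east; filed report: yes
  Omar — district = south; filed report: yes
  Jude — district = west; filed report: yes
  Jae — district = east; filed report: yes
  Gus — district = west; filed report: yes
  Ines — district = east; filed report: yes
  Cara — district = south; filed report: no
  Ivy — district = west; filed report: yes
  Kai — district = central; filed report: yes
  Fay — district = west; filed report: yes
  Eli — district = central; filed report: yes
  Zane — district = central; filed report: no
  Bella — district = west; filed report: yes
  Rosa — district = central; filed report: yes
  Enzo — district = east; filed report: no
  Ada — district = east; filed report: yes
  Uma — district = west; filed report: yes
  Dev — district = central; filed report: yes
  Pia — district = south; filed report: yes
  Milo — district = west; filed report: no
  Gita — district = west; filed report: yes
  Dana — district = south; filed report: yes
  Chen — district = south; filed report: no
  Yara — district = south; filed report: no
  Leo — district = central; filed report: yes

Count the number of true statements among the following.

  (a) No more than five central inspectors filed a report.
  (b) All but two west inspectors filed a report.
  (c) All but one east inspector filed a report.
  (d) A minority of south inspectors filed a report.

(a) central: |A| = 7, |A ∩ B| = 6; needs |A ∩ B| ≤ 5 — false.
(b) west: |A| = 9, |A ∩ B| = 8; needs |A ∖ B| = 2 — false.
(c) east: |A| = 6, |A ∩ B| = 5; needs |A ∖ B| = 1 — true.
(d) south: |A| = 7, |A ∩ B| = 4; needs |A ∩ B| < |A ∖ B| — false.

1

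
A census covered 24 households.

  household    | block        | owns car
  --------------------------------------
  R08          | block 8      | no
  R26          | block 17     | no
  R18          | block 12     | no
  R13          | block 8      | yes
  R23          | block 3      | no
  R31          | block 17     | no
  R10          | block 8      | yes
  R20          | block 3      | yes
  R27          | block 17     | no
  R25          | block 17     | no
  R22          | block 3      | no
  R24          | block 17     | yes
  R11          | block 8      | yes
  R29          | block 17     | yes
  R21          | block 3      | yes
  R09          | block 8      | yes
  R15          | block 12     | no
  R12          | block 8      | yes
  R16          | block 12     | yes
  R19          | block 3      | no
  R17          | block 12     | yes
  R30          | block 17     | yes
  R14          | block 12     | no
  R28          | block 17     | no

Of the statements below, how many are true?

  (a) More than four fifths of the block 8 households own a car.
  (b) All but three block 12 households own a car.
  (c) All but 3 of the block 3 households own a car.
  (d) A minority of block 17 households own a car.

(a) block 8: |A| = 6, |A ∩ B| = 5; needs |A ∩ B| / |A| > 4/5 — true.
(b) block 12: |A| = 5, |A ∩ B| = 2; needs |A ∖ B| = 3 — true.
(c) block 3: |A| = 5, |A ∩ B| = 2; needs |A ∖ B| = 3 — true.
(d) block 17: |A| = 8, |A ∩ B| = 3; needs |A ∩ B| < |A ∖ B| — true.

4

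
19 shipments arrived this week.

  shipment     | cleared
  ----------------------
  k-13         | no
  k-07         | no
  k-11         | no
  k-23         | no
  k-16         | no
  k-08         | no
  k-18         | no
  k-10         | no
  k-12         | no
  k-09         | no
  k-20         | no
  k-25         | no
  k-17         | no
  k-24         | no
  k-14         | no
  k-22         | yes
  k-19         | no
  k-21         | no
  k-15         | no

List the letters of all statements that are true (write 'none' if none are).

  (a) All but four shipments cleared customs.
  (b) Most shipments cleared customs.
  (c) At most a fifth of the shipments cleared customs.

(c)

|A| = 19, |A ∩ B| = 1, |A ∖ B| = 18.
(a) |A ∖ B| = 4: fails.
(b) |A ∩ B| > |A ∖ B|: fails.
(c) |A ∩ B| / |A| ≤ 1/5: holds.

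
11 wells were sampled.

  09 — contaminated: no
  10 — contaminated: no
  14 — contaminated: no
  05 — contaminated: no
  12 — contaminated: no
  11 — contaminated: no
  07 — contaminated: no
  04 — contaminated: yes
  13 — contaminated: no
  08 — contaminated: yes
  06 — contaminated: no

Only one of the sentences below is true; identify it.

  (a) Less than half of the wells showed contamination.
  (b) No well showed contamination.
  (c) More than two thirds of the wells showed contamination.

|A| = 11, |A ∩ B| = 2, |A ∖ B| = 9.
(a) requires |A ∩ B| < |A ∖ B|: true.
(b) requires A ∩ B = ∅ (|A ∩ B| = 0): false.
(c) requires |A ∩ B| / |A| > 2/3: false.

(a)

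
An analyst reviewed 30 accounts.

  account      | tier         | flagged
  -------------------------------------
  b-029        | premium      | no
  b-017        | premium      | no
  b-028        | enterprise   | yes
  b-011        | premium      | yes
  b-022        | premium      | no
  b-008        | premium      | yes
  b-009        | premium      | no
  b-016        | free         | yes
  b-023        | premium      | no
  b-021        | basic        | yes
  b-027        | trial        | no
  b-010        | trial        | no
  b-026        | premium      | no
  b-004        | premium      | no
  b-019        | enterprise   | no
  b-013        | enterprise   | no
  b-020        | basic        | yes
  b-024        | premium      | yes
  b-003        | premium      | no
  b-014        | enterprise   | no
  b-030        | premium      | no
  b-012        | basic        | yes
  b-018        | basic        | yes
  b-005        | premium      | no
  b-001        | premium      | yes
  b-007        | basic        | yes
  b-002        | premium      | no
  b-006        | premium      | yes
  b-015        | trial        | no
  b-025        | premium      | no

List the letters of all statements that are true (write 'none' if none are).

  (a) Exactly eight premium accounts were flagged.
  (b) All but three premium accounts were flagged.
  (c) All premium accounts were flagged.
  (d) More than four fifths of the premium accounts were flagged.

none

|A| = 17, |A ∩ B| = 5, |A ∖ B| = 12.
(a) |A ∩ B| = 8: fails.
(b) |A ∖ B| = 3: fails.
(c) A ⊆ B, i.e. every element of A is in B (|A ∖ B| = 0): fails.
(d) |A ∩ B| / |A| > 4/5: fails.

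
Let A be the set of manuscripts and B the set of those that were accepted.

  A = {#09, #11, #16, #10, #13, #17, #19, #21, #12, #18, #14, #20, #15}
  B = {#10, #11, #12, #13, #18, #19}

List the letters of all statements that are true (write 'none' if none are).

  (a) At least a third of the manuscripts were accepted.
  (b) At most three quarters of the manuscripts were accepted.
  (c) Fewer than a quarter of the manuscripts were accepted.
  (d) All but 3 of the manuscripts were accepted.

(a), (b)

|A| = 13, |A ∩ B| = 6, |A ∖ B| = 7.
(a) |A ∩ B| / |A| ≥ 1/3: holds.
(b) |A ∩ B| / |A| ≤ 3/4: holds.
(c) |A ∩ B| / |A| < 1/4: fails.
(d) |A ∖ B| = 3: fails.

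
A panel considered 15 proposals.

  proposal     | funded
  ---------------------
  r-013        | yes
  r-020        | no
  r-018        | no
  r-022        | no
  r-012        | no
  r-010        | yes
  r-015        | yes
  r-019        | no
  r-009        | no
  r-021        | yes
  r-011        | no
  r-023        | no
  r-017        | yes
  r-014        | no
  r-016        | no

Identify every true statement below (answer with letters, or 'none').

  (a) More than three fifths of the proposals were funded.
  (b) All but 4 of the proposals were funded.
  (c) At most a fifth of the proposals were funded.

none

|A| = 15, |A ∩ B| = 5, |A ∖ B| = 10.
(a) |A ∩ B| / |A| > 3/5: fails.
(b) |A ∖ B| = 4: fails.
(c) |A ∩ B| / |A| ≤ 1/5: fails.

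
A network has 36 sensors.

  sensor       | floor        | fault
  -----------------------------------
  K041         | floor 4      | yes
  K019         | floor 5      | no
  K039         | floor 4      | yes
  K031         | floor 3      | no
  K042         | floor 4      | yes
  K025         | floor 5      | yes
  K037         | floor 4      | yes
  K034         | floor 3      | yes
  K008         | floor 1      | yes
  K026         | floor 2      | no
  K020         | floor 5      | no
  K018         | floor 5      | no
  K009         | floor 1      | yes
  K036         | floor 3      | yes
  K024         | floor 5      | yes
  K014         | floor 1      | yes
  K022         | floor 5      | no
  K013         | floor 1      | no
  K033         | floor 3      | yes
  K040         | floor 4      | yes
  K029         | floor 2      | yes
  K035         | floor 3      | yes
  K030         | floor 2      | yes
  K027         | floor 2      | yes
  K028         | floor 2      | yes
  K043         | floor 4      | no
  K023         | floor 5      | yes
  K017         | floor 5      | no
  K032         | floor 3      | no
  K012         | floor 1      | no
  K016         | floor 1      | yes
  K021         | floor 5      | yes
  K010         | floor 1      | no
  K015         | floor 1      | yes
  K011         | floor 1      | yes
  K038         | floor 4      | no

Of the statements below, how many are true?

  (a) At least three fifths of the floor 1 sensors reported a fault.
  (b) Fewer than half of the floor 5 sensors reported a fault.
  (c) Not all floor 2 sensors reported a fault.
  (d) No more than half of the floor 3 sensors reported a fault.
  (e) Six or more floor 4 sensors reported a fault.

(a) floor 1: |A| = 9, |A ∩ B| = 6; needs |A ∩ B| / |A| ≥ 3/5 — true.
(b) floor 5: |A| = 9, |A ∩ B| = 4; needs |A ∩ B| < |A ∖ B| — true.
(c) floor 2: |A| = 5, |A ∩ B| = 4; needs A ⊄ B (|A ∖ B| ≥ 1) — true.
(d) floor 3: |A| = 6, |A ∩ B| = 4; needs |A ∩ B| ≤ |A ∖ B| — false.
(e) floor 4: |A| = 7, |A ∩ B| = 5; needs |A ∩ B| ≥ 6 — false.

3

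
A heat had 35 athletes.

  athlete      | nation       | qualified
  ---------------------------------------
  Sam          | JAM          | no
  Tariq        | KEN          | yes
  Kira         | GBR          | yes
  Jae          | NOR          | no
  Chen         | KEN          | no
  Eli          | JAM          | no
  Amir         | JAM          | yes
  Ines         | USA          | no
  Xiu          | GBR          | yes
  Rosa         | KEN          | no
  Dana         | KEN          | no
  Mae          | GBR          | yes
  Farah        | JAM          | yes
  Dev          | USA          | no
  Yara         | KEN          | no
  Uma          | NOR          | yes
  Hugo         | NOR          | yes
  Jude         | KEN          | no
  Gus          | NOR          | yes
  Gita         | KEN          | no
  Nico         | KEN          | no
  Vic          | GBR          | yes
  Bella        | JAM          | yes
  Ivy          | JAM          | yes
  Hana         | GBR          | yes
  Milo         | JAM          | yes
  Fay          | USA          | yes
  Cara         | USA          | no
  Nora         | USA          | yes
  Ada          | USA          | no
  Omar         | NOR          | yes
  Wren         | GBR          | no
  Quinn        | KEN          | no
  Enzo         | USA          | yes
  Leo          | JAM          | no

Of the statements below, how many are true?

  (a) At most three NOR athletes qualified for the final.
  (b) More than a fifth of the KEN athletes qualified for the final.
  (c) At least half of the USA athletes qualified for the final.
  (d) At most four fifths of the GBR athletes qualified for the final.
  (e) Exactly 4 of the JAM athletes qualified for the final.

(a) NOR: |A| = 5, |A ∩ B| = 4; needs |A ∩ B| ≤ 3 — false.
(b) KEN: |A| = 9, |A ∩ B| = 1; needs |A ∩ B| / |A| > 1/5 — false.
(c) USA: |A| = 7, |A ∩ B| = 3; needs |A ∩ B| ≥ |A ∖ B| — false.
(d) GBR: |A| = 6, |A ∩ B| = 5; needs |A ∩ B| / |A| ≤ 4/5 — false.
(e) JAM: |A| = 8, |A ∩ B| = 5; needs |A ∩ B| = 4 — false.

0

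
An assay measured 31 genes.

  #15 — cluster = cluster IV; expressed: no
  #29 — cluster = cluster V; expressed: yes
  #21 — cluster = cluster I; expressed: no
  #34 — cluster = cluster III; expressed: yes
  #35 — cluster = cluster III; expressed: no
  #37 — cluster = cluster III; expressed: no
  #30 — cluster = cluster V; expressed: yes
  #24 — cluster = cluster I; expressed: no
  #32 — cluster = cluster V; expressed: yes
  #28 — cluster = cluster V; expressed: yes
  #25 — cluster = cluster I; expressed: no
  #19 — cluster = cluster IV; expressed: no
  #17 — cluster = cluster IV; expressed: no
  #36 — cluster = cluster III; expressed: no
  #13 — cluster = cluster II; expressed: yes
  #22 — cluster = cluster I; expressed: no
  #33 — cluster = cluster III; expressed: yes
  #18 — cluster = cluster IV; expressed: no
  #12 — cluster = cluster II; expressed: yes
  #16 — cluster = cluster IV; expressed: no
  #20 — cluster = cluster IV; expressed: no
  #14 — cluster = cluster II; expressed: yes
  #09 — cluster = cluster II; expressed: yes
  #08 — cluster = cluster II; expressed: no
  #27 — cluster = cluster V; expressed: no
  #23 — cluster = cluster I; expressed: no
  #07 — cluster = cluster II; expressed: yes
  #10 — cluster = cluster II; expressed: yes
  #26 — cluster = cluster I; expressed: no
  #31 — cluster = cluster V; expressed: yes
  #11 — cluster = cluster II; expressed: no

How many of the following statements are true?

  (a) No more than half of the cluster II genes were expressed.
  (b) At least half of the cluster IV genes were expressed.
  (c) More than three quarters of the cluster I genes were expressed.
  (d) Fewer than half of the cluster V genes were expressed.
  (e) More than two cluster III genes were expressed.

0

(a) cluster II: |A| = 8, |A ∩ B| = 6; needs |A ∩ B| ≤ |A ∖ B| — false.
(b) cluster IV: |A| = 6, |A ∩ B| = 0; needs |A ∩ B| ≥ |A ∖ B| — false.
(c) cluster I: |A| = 6, |A ∩ B| = 0; needs |A ∩ B| / |A| > 3/4 — false.
(d) cluster V: |A| = 6, |A ∩ B| = 5; needs |A ∩ B| < |A ∖ B| — false.
(e) cluster III: |A| = 5, |A ∩ B| = 2; needs |A ∩ B| > 2 — false.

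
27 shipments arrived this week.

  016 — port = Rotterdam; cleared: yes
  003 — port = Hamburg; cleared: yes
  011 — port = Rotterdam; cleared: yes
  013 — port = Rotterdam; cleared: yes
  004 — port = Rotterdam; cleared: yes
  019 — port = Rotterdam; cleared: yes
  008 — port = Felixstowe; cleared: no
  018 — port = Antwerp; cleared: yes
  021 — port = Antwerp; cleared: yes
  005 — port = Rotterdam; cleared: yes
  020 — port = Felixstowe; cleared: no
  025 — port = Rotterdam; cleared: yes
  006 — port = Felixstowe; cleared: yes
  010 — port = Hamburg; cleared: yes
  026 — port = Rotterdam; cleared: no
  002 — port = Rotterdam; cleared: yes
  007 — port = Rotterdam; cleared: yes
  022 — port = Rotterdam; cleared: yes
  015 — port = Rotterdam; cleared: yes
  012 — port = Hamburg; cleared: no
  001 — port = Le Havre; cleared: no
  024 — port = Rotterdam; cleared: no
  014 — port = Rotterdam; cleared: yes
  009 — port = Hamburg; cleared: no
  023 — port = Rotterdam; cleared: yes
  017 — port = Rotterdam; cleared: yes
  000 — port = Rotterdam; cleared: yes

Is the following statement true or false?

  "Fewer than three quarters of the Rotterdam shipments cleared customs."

'Fewer than three quarters of the Rotterdam shipments cleared customs' holds iff |A ∩ B| / |A| < 3/4.
|A| = 17, |A ∩ B| = 15, |A ∖ B| = 2.
|A ∩ B|/|A| = 15/17, so the statement is false.

False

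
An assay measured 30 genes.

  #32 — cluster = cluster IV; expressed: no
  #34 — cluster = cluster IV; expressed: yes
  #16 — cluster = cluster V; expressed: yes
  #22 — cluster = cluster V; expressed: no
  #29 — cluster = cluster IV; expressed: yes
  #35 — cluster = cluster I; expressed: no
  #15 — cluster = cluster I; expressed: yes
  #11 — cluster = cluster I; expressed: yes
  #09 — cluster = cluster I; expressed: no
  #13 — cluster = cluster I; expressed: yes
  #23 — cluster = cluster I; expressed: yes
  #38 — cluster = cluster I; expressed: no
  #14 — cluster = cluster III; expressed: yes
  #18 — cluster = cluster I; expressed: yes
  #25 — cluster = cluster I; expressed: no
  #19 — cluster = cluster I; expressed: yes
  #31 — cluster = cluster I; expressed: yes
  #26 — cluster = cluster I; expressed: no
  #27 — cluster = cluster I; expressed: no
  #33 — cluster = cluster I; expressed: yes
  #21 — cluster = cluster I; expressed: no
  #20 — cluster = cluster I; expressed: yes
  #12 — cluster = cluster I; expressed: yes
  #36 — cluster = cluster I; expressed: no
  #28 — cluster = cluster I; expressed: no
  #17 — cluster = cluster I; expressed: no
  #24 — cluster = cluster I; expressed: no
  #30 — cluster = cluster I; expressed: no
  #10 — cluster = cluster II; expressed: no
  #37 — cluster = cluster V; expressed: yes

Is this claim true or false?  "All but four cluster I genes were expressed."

False

'All but four cluster I genes were expressed' holds iff |A ∖ B| = 4.
|A| = 22, |A ∩ B| = 10, |A ∖ B| = 12.
|A ∖ B| = 12, so the statement is false.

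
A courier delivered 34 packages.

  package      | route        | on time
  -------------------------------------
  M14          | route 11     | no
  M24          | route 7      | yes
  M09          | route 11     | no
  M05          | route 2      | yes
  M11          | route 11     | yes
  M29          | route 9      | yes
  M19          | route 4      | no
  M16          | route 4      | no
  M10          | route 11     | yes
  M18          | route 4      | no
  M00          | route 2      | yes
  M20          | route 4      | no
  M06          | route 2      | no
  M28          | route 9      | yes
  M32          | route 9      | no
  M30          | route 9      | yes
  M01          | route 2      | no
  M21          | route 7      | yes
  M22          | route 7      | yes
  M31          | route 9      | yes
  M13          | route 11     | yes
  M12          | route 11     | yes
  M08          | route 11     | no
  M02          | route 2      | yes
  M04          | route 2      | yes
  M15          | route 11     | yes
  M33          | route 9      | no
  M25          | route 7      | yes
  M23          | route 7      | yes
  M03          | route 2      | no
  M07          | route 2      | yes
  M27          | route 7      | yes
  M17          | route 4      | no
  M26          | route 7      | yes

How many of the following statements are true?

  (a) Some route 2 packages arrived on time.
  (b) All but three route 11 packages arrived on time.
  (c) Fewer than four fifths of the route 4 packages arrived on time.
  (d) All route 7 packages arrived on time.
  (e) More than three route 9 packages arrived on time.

5

(a) route 2: |A| = 8, |A ∩ B| = 5; needs A ∩ B ≠ ∅ (|A ∩ B| ≥ 1) — true.
(b) route 11: |A| = 8, |A ∩ B| = 5; needs |A ∖ B| = 3 — true.
(c) route 4: |A| = 5, |A ∩ B| = 0; needs |A ∩ B| / |A| < 4/5 — true.
(d) route 7: |A| = 7, |A ∩ B| = 7; needs A ⊆ B, i.e. every element of A is in B (|A ∖ B| = 0) — true.
(e) route 9: |A| = 6, |A ∩ B| = 4; needs |A ∩ B| > 3 — true.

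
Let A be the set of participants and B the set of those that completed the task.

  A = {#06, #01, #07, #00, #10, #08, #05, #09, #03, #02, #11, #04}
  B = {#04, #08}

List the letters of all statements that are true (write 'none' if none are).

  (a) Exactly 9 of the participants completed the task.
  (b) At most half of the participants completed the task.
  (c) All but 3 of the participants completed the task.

|A| = 12, |A ∩ B| = 2, |A ∖ B| = 10.
(a) |A ∩ B| = 9: fails.
(b) |A ∩ B| ≤ |A ∖ B|: holds.
(c) |A ∖ B| = 3: fails.

(b)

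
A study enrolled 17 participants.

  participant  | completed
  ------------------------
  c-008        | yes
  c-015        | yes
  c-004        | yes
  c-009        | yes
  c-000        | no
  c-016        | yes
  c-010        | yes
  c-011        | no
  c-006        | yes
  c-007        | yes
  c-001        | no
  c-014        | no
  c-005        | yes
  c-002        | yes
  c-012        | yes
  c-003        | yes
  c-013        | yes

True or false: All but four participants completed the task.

True

The determiner here denotes the relation: |A ∖ B| = 4.
|A| = 17, |A ∩ B| = 13, |A ∖ B| = 4.
|A ∖ B| = 4, so the statement is true.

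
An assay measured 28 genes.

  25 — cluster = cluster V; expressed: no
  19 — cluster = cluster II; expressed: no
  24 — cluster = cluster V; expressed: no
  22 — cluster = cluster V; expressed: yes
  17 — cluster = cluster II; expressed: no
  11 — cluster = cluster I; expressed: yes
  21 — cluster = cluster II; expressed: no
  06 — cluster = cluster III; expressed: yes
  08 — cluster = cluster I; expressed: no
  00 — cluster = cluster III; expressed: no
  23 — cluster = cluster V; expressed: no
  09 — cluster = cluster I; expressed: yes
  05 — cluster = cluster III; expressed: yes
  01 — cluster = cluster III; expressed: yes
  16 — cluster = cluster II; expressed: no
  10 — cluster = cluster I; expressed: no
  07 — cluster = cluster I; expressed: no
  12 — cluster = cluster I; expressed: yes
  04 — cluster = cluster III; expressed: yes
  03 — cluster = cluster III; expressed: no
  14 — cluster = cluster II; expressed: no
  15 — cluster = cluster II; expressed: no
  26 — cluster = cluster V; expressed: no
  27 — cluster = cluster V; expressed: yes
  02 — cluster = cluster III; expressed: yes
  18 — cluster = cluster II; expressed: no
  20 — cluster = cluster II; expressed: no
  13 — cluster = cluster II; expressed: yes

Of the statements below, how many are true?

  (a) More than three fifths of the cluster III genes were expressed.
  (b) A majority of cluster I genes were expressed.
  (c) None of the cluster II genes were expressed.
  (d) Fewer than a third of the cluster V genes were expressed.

(a) cluster III: |A| = 7, |A ∩ B| = 5; needs |A ∩ B| / |A| > 3/5 — true.
(b) cluster I: |A| = 6, |A ∩ B| = 3; needs |A ∩ B| > |A ∖ B| — false.
(c) cluster II: |A| = 9, |A ∩ B| = 1; needs A ∩ B = ∅ (|A ∩ B| = 0) — false.
(d) cluster V: |A| = 6, |A ∩ B| = 2; needs |A ∩ B| / |A| < 1/3 — false.

1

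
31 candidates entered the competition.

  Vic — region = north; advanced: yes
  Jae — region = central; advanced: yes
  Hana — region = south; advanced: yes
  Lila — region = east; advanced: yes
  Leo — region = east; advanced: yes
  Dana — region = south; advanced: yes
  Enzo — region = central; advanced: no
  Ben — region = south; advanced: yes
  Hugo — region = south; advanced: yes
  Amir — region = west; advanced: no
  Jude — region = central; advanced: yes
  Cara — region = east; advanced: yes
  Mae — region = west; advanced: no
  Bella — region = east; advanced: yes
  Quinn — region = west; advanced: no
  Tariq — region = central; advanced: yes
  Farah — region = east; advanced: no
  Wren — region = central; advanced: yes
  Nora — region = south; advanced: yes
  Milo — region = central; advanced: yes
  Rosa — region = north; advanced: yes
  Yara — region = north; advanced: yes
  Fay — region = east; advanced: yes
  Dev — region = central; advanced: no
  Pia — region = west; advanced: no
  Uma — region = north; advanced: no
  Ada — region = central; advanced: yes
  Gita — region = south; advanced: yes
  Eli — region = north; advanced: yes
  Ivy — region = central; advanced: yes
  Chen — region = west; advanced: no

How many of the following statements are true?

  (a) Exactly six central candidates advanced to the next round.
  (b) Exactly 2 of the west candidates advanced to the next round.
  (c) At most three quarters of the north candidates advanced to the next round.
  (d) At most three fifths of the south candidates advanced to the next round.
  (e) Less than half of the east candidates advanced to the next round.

(a) central: |A| = 9, |A ∩ B| = 7; needs |A ∩ B| = 6 — false.
(b) west: |A| = 5, |A ∩ B| = 0; needs |A ∩ B| = 2 — false.
(c) north: |A| = 5, |A ∩ B| = 4; needs |A ∩ B| / |A| ≤ 3/4 — false.
(d) south: |A| = 6, |A ∩ B| = 6; needs |A ∩ B| / |A| ≤ 3/5 — false.
(e) east: |A| = 6, |A ∩ B| = 5; needs |A ∩ B| < |A ∖ B| — false.

0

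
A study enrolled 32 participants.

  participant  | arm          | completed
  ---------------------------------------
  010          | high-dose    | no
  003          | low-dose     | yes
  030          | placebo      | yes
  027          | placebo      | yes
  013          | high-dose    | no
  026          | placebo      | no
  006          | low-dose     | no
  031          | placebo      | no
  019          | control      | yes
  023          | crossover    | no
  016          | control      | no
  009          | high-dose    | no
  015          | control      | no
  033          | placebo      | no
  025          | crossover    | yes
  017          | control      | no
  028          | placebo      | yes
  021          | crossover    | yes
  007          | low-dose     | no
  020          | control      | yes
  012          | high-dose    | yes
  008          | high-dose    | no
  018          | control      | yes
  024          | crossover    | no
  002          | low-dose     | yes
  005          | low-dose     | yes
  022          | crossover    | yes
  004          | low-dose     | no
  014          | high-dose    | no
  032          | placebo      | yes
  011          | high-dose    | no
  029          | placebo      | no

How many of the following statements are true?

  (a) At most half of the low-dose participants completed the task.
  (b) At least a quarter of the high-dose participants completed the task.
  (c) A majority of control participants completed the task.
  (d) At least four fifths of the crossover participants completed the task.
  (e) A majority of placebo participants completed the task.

1

(a) low-dose: |A| = 6, |A ∩ B| = 3; needs |A ∩ B| ≤ |A ∖ B| — true.
(b) high-dose: |A| = 7, |A ∩ B| = 1; needs |A ∩ B| / |A| ≥ 1/4 — false.
(c) control: |A| = 6, |A ∩ B| = 3; needs |A ∩ B| > |A ∖ B| — false.
(d) crossover: |A| = 5, |A ∩ B| = 3; needs |A ∩ B| / |A| ≥ 4/5 — false.
(e) placebo: |A| = 8, |A ∩ B| = 4; needs |A ∩ B| > |A ∖ B| — false.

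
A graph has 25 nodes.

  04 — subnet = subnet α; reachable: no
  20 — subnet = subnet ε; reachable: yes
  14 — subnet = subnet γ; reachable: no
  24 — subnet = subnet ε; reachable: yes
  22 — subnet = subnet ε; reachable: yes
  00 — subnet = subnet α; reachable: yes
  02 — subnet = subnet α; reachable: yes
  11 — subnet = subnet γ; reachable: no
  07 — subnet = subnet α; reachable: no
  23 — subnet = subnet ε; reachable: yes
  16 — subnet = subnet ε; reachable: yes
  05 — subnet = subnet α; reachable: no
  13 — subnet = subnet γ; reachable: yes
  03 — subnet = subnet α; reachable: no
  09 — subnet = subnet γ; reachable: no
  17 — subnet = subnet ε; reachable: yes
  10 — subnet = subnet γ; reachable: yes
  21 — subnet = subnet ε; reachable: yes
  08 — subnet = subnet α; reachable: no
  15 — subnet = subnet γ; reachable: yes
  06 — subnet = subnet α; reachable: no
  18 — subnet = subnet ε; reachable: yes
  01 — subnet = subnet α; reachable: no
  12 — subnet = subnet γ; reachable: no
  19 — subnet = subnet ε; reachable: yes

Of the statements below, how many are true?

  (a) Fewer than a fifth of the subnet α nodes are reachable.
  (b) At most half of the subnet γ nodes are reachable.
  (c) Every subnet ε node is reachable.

2

(a) subnet α: |A| = 9, |A ∩ B| = 2; needs |A ∩ B| / |A| < 1/5 — false.
(b) subnet γ: |A| = 7, |A ∩ B| = 3; needs |A ∩ B| ≤ |A ∖ B| — true.
(c) subnet ε: |A| = 9, |A ∩ B| = 9; needs A ⊆ B, i.e. every element of A is in B (|A ∖ B| = 0) — true.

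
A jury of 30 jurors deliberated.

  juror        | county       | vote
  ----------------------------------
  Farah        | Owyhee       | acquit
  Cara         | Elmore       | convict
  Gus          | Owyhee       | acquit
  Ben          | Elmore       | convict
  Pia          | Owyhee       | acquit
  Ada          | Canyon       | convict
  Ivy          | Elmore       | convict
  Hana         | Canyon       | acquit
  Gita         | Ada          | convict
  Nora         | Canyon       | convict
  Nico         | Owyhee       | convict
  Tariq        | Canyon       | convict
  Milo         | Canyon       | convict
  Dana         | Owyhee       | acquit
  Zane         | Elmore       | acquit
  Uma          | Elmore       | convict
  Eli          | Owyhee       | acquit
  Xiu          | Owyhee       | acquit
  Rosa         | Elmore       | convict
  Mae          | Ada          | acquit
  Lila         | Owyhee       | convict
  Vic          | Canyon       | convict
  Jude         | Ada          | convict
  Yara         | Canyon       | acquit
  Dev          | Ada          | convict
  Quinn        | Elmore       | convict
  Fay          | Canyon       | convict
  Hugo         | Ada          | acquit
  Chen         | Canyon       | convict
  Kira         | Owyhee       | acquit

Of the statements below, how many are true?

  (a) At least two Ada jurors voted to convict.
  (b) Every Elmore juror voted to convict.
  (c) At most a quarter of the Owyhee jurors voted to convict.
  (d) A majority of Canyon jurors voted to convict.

(a) Ada: |A| = 5, |A ∩ B| = 3; needs |A ∩ B| ≥ 2 — true.
(b) Elmore: |A| = 7, |A ∩ B| = 6; needs A ⊆ B, i.e. every element of A is in B (|A ∖ B| = 0) — false.
(c) Owyhee: |A| = 9, |A ∩ B| = 2; needs |A ∩ B| / |A| ≤ 1/4 — true.
(d) Canyon: |A| = 9, |A ∩ B| = 7; needs |A ∩ B| > |A ∖ B| — true.

3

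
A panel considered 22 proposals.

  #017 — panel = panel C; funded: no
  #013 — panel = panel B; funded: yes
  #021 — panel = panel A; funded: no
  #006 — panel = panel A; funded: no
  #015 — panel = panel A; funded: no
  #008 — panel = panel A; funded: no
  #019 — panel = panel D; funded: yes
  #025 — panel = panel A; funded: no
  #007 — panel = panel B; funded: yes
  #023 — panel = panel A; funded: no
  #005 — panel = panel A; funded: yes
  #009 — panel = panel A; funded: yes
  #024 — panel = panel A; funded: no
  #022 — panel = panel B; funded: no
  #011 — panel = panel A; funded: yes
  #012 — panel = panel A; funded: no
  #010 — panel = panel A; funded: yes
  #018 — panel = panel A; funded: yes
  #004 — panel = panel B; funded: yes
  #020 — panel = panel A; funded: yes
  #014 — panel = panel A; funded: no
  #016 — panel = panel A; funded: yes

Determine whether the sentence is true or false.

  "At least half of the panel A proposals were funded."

False

The determiner here denotes the relation: |A ∩ B| ≥ |A ∖ B|.
|A| = 16, |A ∩ B| = 7, |A ∖ B| = 9.
7 < 9, so the statement is false.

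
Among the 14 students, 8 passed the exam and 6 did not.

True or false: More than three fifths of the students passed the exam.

'More than three fifths of the students passed the exam' holds iff |A ∩ B| / |A| > 3/5.
|A| = 14, |A ∩ B| = 8, |A ∖ B| = 6.
|A ∩ B|/|A| = 8/14, so the statement is false.

False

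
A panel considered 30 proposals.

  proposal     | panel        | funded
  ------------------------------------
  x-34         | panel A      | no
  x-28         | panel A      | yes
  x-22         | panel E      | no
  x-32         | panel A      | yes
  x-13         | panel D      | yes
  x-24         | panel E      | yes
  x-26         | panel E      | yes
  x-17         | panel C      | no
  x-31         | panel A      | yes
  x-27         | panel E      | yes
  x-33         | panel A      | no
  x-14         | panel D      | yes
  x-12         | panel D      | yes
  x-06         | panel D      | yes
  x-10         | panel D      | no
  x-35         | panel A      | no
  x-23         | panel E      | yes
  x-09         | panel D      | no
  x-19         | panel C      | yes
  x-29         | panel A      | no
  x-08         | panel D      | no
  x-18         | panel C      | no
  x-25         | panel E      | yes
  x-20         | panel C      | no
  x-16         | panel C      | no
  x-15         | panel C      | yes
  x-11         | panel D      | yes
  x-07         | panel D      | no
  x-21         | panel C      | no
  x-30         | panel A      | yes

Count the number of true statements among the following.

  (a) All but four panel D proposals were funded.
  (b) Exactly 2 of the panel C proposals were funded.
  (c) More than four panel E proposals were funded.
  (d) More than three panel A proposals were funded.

4

(a) panel D: |A| = 9, |A ∩ B| = 5; needs |A ∖ B| = 4 — true.
(b) panel C: |A| = 7, |A ∩ B| = 2; needs |A ∩ B| = 2 — true.
(c) panel E: |A| = 6, |A ∩ B| = 5; needs |A ∩ B| > 4 — true.
(d) panel A: |A| = 8, |A ∩ B| = 4; needs |A ∩ B| > 3 — true.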